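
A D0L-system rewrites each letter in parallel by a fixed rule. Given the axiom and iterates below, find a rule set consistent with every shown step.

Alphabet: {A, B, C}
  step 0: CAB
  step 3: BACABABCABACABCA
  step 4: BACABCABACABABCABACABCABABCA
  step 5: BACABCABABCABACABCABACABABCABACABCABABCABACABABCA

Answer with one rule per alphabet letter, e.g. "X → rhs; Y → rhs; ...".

  step 4 ⇒ step 5: BACABCABACABABCABACABCABABCA ⇒ BA·CA·B·CA·BA·B·CA·BA·CA·B·CA·BA·CA·BA·B·CA·BA·CA·B·CA·BA·B·CA·BA·CA·BA·B·CA
    A ↦ CA
    B ↦ BA
    C ↦ B

A->CA, B->BA, C->B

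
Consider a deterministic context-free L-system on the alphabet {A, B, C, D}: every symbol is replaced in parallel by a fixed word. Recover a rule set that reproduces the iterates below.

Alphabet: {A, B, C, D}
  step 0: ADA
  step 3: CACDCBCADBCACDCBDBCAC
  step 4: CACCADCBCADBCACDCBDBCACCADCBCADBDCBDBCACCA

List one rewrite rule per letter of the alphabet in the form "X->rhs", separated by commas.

A->C, B->DB, C->CA, D->DCB

  step 3 ⇒ step 4: CACDCBCADBCACDCBDBCAC ⇒ CA·C·CA·DCB·CA·DB·CA·C·DCB·DB·CA·C·CA·DCB·CA·DB·DCB·DB·CA·C·CA
    A ↦ C
    B ↦ DB
    C ↦ CA
    D ↦ DCB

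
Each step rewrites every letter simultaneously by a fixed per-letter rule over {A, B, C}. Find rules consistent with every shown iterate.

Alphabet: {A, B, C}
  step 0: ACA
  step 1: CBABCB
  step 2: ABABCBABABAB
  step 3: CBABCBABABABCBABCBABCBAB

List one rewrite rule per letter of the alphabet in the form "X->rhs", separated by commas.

A->CB, B->AB, C->AB

  step 2 ⇒ step 3: ABABCBABABAB ⇒ CB·AB·CB·AB·AB·AB·CB·AB·CB·AB·CB·AB
    A ↦ CB
    B ↦ AB
    C ↦ AB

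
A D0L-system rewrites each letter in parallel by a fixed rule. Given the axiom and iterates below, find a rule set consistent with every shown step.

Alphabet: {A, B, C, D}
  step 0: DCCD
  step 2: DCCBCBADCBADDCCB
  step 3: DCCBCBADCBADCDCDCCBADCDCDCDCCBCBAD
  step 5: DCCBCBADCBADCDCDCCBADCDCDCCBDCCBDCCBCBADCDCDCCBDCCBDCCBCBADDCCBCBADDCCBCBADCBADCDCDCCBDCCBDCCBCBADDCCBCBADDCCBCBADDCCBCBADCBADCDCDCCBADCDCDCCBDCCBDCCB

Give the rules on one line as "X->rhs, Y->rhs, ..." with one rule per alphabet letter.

A->CDC, B->AD, C->CB, D->DC

  step 2 ⇒ step 3: DCCBCBADCBADDCCB ⇒ DC·CB·CB·AD·CB·AD·CDC·DC·CB·AD·CDC·DC·DC·CB·CB·AD
    A ↦ CDC
    B ↦ AD
    C ↦ CB
    D ↦ DC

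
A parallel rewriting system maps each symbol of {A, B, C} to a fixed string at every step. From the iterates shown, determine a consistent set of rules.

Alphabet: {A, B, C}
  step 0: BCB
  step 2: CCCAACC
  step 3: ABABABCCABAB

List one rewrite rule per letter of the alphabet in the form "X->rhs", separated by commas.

  step 2 ⇒ step 3: CCCAACC ⇒ AB·AB·AB·C·C·AB·AB
    A ↦ C
    C ↦ AB
    B ↦ AA  (constrained at step 0)

A->C, B->AA, C->AB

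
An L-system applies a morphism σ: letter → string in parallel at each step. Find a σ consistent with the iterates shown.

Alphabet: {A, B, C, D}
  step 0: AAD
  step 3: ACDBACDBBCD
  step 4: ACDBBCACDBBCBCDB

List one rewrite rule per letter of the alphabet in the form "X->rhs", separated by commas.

  step 3 ⇒ step 4: ACDBACDBBCD ⇒ AC·D·B·BC·AC·D·B·BC·BC·D·B
    A ↦ AC
    B ↦ BC
    C ↦ D
    D ↦ B

A->AC, B->BC, C->D, D->B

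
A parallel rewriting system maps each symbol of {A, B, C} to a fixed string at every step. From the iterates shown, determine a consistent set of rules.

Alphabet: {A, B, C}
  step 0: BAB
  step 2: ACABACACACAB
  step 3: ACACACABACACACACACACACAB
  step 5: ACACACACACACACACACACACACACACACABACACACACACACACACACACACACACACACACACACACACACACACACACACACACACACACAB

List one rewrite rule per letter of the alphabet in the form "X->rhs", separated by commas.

A->AC, B->AB, C->AC

  step 2 ⇒ step 3: ACABACACACAB ⇒ AC·AC·AC·AB·AC·AC·AC·AC·AC·AC·AC·AB
    A ↦ AC
    B ↦ AB
    C ↦ AC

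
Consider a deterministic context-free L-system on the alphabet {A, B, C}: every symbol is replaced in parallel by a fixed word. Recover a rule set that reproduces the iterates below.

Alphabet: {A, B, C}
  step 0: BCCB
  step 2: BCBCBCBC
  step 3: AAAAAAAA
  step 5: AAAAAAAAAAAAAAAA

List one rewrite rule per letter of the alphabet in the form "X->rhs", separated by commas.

  step 2 ⇒ step 3: BCBCBCBC ⇒ A·A·A·A·A·A·A·A
    B ↦ A
    C ↦ A
    A ↦ BC  (constrained at step 3)

A->BC, B->A, C->A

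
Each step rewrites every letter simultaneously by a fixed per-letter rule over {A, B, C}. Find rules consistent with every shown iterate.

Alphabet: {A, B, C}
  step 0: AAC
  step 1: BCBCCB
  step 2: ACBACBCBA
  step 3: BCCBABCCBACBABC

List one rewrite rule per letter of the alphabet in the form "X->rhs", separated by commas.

  step 2 ⇒ step 3: ACBACBCBA ⇒ BC·CB·A·BC·CB·A·CB·A·BC
    A ↦ BC
    B ↦ A
    C ↦ CB

A->BC, B->A, C->CB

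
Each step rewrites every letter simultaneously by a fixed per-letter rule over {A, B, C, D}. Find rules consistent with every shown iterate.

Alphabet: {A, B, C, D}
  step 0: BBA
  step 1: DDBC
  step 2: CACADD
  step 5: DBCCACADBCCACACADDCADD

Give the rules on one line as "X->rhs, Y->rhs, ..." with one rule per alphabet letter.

  step 1 ⇒ step 2: DDBC ⇒ CA·CA·D·D
    B ↦ D
    C ↦ D
    D ↦ CA
  step 0 ⇒ step 1: BBA ⇒ D·D·BC
    A ↦ BC

A->BC, B->D, C->D, D->CA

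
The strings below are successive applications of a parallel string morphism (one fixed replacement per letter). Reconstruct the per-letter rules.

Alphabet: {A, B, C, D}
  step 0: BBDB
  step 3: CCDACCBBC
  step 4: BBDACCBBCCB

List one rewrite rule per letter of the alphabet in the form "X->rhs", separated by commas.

  step 3 ⇒ step 4: CCDACCBBC ⇒ B·B·DA·CC·B·B·C·C·B
    A ↦ CC
    B ↦ C
    C ↦ B
    D ↦ DA

A->CC, B->C, C->B, D->DA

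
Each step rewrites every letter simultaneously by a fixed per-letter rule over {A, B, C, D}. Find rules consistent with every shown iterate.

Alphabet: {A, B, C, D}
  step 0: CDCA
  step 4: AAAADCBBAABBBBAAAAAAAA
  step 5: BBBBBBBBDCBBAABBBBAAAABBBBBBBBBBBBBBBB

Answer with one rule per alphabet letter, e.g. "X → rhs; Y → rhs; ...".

  step 4 ⇒ step 5: AAAADCBBAABBBBAAAAAAAA ⇒ BB·BB·BB·BB·DC·BB·A·A·BB·BB·A·A·A·A·BB·BB·BB·BB·BB·BB·BB·BB
    A ↦ BB
    B ↦ A
    C ↦ BB
    D ↦ DC

A->BB, B->A, C->BB, D->DC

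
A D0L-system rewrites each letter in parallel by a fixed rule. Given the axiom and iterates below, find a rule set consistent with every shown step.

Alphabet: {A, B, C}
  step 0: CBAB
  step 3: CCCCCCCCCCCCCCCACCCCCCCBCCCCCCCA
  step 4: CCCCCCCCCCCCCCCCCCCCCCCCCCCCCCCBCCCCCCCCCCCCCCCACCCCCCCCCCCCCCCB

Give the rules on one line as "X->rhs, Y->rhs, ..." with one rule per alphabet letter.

A->CB, B->CA, C->CC

  step 3 ⇒ step 4: CCCCCCCCCCCCCCCACCCCCCCBCCCCCCCA ⇒ CC·CC·CC·CC·CC·CC·CC·CC·CC·CC·CC·CC·CC·CC·CC·CB·CC·CC·CC·CC·CC·CC·CC·CA·CC·CC·CC·CC·CC·CC·CC·CB
    A ↦ CB
    B ↦ CA
    C ↦ CC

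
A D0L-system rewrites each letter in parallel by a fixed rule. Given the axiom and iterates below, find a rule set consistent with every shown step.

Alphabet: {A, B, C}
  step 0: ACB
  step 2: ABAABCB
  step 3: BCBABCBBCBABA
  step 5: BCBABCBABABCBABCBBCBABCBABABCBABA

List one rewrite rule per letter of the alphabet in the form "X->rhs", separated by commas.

  step 2 ⇒ step 3: ABAABCB ⇒ BCB·A·BCB·BCB·A·B·A
    A ↦ BCB
    B ↦ A
    C ↦ B

A->BCB, B->A, C->B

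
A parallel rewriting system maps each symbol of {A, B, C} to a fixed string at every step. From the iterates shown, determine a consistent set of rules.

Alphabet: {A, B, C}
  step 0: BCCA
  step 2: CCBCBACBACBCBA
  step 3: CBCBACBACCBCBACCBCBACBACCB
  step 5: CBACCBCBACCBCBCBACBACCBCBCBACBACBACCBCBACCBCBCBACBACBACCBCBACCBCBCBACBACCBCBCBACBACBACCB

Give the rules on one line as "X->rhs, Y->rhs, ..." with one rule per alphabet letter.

  step 2 ⇒ step 3: CCBCBACBACBCBA ⇒ CB·CB·A·CB·A·CCB·CB·A·CCB·CB·A·CB·A·CCB
    A ↦ CCB
    B ↦ A
    C ↦ CB

A->CCB, B->A, C->CB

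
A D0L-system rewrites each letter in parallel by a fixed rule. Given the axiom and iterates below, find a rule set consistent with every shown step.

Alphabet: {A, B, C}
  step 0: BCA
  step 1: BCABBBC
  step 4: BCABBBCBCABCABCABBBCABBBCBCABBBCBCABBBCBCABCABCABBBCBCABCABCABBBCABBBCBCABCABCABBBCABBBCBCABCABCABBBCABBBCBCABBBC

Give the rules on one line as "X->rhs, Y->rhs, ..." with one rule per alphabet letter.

A->BC, B->BCA, C->BB

  step 0 ⇒ step 1: BCA ⇒ BCA·BB·BC
    A ↦ BC
    B ↦ BCA
    C ↦ BB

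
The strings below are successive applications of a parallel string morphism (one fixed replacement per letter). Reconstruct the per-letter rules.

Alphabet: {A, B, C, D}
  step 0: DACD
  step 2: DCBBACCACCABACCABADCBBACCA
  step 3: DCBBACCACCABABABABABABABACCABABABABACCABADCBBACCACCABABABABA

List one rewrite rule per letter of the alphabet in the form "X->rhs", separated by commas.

  step 2 ⇒ step 3: DCBBACCACCABACCABADCBBACCA ⇒ DCB·BA·CCA·CCA·BA·BA·BA·BA·BA·BA·BA·CCA·BA·BA·BA·BA·CCA·BA·DCB·BA·CCA·CCA·BA·BA·BA·BA
    A ↦ BA
    B ↦ CCA
    C ↦ BA
    D ↦ DCB

A->BA, B->CCA, C->BA, D->DCB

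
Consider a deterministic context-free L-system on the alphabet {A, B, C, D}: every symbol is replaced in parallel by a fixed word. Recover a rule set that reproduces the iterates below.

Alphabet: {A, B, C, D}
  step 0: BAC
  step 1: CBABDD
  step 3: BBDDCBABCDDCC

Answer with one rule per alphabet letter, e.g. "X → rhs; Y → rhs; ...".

A->BAB, B->C, C->DD, D->B

  step 0 ⇒ step 1: BAC ⇒ C·BAB·DD
    A ↦ BAB
    B ↦ C
    C ↦ DD
    D ↦ B  (constrained at step 1)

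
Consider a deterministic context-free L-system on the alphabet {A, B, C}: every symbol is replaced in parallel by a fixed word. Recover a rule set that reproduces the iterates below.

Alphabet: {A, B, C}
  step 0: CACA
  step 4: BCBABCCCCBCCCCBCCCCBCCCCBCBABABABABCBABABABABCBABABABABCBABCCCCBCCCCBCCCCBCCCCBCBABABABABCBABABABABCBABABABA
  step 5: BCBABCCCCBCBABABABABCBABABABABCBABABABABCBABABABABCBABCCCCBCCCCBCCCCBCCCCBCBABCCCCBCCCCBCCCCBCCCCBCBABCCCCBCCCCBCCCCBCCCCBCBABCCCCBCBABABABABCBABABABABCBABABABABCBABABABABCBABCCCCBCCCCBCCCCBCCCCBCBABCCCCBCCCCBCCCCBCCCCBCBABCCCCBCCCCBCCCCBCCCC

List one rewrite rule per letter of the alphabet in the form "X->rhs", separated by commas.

  step 4 ⇒ step 5: BCBABCCCCBCCCCBCCCCBCCCCBCBABABABABCBABABABABCBABABABABCBABCCCCBCCCCBCCCCBCCCCBCBABABABABCBABABABABCBABABABA ⇒ BC·BA·BC·CCC·BC·BA·BA·BA·BA·BC·BA·BA·BA·BA·BC·BA·BA·BA·BA·BC·BA·BA·BA·BA·BC·BA·BC·CCC·BC·CCC·BC·CCC·BC·CCC·BC·BA·BC·CCC·BC·CCC·BC·CCC·BC·CCC·BC·BA·BC·CCC·BC·CCC·BC·CCC·BC·CCC·BC·BA·BC·CCC·BC·BA·BA·BA·BA·BC·BA·BA·BA·BA·BC·BA·BA·BA·BA·BC·BA·BA·BA·BA·BC·BA·BC·CCC·BC·CCC·BC·CCC·BC·CCC·BC·BA·BC·CCC·BC·CCC·BC·CCC·BC·CCC·BC·BA·BC·CCC·BC·CCC·BC·CCC·BC·CCC
    A ↦ CCC
    B ↦ BC
    C ↦ BA

A->CCC, B->BC, C->BA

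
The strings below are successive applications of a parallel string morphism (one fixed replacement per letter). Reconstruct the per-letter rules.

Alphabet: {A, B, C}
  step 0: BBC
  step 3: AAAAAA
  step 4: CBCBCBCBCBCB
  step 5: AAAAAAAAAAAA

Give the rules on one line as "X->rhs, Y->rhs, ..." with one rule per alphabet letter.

A->CB, B->A, C->A

  step 4 ⇒ step 5: CBCBCBCBCBCB ⇒ A·A·A·A·A·A·A·A·A·A·A·A
    B ↦ A
    C ↦ A
  step 3 ⇒ step 4: AAAAAA ⇒ CB·CB·CB·CB·CB·CB
    A ↦ CB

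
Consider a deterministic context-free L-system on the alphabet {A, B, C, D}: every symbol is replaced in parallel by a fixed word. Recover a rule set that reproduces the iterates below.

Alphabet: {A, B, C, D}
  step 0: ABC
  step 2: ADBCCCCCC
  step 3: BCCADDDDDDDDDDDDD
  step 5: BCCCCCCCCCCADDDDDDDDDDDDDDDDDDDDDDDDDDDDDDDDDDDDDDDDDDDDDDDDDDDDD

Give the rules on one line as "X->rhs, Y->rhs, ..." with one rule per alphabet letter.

A->B, B->AD, C->DD, D->CC

  step 2 ⇒ step 3: ADBCCCCCC ⇒ B·CC·AD·DD·DD·DD·DD·DD·DD
    A ↦ B
    B ↦ AD
    C ↦ DD
    D ↦ CC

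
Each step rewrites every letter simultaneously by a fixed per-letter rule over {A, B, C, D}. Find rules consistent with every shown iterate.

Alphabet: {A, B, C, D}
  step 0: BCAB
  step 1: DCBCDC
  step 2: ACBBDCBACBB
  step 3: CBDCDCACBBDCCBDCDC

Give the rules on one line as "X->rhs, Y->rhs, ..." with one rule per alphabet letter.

A->C, B->DC, C->B, D->ACB

  step 2 ⇒ step 3: ACBBDCBACBB ⇒ C·B·DC·DC·ACB·B·DC·C·B·DC·DC
    A ↦ C
    B ↦ DC
    C ↦ B
    D ↦ ACB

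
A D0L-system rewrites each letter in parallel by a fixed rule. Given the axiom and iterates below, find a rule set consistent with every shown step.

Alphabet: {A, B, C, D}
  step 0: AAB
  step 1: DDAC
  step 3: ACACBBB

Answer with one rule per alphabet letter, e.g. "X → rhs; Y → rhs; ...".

  step 0 ⇒ step 1: AAB ⇒ D·D·AC
    A ↦ D
    B ↦ AC
    C ↦ DD  (constrained at step 1)
    D ↦ B  (constrained at step 1)

A->D, B->AC, C->DD, D->B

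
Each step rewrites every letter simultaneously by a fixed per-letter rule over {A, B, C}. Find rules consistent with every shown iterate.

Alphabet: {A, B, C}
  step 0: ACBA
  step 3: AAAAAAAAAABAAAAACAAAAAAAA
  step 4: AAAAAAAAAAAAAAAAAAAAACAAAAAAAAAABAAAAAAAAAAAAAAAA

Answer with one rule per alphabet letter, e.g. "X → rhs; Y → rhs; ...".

  step 3 ⇒ step 4: AAAAAAAAAABAAAAACAAAAAAAA ⇒ AA·AA·AA·AA·AA·AA·AA·AA·AA·AA·AC·AA·AA·AA·AA·AA·B·AA·AA·AA·AA·AA·AA·AA·AA
    A ↦ AA
    B ↦ AC
    C ↦ B

A->AA, B->AC, C->B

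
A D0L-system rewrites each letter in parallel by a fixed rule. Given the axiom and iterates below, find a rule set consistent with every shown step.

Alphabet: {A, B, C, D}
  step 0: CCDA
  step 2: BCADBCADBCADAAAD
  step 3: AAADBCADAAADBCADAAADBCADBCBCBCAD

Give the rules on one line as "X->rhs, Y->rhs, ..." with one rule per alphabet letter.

A->BC, B->AA, C->AD, D->AD

  step 2 ⇒ step 3: BCADBCADBCADAAAD ⇒ AA·AD·BC·AD·AA·AD·BC·AD·AA·AD·BC·AD·BC·BC·BC·AD
    A ↦ BC
    B ↦ AA
    C ↦ AD
    D ↦ AD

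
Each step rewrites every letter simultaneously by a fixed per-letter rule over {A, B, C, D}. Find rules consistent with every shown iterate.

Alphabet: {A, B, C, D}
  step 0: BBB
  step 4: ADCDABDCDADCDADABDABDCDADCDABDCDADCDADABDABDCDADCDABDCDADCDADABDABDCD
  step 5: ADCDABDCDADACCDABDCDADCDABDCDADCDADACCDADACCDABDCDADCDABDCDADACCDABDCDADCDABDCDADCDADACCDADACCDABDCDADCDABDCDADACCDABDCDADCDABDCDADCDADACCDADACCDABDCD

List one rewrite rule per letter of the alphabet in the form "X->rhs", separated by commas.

  step 4 ⇒ step 5: ADCDABDCDADCDADABDABDCDADCDABDCDADCDADABDABDCDADCDABDCDADCDADABDABDCD ⇒ AD·CD·ABD·CD·AD·AC·CD·ABD·CD·AD·CD·ABD·CD·AD·CD·AD·AC·CD·AD·AC·CD·ABD·CD·AD·CD·ABD·CD·AD·AC·CD·ABD·CD·AD·CD·ABD·CD·AD·CD·AD·AC·CD·AD·AC·CD·ABD·CD·AD·CD·ABD·CD·AD·AC·CD·ABD·CD·AD·CD·ABD·CD·AD·CD·AD·AC·CD·AD·AC·CD·ABD·CD
    A ↦ AD
    B ↦ AC
    C ↦ ABD
    D ↦ CD

A->AD, B->AC, C->ABD, D->CD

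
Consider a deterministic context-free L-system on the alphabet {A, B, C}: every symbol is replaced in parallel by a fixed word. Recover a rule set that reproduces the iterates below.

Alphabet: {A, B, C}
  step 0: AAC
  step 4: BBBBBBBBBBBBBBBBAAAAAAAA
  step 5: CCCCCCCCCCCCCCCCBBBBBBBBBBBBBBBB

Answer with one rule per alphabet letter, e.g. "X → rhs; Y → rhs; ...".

A->BB, B->C, C->AA

  step 4 ⇒ step 5: BBBBBBBBBBBBBBBBAAAAAAAA ⇒ C·C·C·C·C·C·C·C·C·C·C·C·C·C·C·C·BB·BB·BB·BB·BB·BB·BB·BB
    A ↦ BB
    B ↦ C
    C ↦ AA  (constrained at step 0)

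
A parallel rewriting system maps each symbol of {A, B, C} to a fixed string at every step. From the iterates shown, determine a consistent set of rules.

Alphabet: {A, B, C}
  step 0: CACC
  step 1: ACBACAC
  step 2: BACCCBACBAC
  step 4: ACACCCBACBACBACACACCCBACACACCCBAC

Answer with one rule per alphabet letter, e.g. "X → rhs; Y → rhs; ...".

  step 1 ⇒ step 2: ACBACAC ⇒ B·AC·CC·B·AC·B·AC
    A ↦ B
    B ↦ CC
    C ↦ AC

A->B, B->CC, C->AC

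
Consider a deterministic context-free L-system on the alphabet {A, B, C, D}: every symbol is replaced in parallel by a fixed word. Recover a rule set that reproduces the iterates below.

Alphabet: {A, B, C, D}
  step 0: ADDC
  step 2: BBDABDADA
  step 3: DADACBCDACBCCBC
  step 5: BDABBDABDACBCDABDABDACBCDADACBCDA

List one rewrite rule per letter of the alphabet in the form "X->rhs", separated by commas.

A->C, B->DA, C->B, D->CB

  step 2 ⇒ step 3: BBDABDADA ⇒ DA·DA·CB·C·DA·CB·C·CB·C
    A ↦ C
    B ↦ DA
    D ↦ CB
    C ↦ B  (constrained at step 0)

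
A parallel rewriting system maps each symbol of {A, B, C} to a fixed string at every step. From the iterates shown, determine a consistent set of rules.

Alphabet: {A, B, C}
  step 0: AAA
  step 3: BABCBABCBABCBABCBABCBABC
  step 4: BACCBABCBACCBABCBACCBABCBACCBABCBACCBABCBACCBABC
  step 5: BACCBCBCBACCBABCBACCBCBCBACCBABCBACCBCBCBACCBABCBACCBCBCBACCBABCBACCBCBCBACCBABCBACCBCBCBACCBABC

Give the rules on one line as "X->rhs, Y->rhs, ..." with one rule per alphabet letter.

A->CC, B->BA, C->BC

  step 4 ⇒ step 5: BACCBABCBACCBABCBACCBABCBACCBABCBACCBABCBACCBABC ⇒ BA·CC·BC·BC·BA·CC·BA·BC·BA·CC·BC·BC·BA·CC·BA·BC·BA·CC·BC·BC·BA·CC·BA·BC·BA·CC·BC·BC·BA·CC·BA·BC·BA·CC·BC·BC·BA·CC·BA·BC·BA·CC·BC·BC·BA·CC·BA·BC
    A ↦ CC
    B ↦ BA
    C ↦ BC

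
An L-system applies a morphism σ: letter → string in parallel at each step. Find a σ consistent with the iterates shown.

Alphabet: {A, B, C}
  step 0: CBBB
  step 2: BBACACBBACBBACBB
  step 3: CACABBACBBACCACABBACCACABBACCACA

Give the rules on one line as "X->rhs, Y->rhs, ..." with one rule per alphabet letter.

  step 2 ⇒ step 3: BBACACBBACBBACBB ⇒ CA·CA·BB·AC·BB·AC·CA·CA·BB·AC·CA·CA·BB·AC·CA·CA
    A ↦ BB
    B ↦ CA
    C ↦ AC

A->BB, B->CA, C->AC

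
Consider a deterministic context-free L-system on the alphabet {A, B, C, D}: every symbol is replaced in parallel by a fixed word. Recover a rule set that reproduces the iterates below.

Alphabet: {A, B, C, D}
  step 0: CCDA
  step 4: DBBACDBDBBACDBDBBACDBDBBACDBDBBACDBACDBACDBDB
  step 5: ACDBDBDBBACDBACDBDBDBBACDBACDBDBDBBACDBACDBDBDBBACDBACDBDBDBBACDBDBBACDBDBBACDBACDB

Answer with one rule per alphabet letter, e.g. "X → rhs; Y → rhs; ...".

  step 4 ⇒ step 5: DBBACDBDBBACDBDBBACDBDBBACDBDBBACDBACDBACDBDB ⇒ AC·DB·DB·D·BB·AC·DB·AC·DB·DB·D·BB·AC·DB·AC·DB·DB·D·BB·AC·DB·AC·DB·DB·D·BB·AC·DB·AC·DB·DB·D·BB·AC·DB·D·BB·AC·DB·D·BB·AC·DB·AC·DB
    A ↦ D
    B ↦ DB
    C ↦ BB
    D ↦ AC

A->D, B->DB, C->BB, D->AC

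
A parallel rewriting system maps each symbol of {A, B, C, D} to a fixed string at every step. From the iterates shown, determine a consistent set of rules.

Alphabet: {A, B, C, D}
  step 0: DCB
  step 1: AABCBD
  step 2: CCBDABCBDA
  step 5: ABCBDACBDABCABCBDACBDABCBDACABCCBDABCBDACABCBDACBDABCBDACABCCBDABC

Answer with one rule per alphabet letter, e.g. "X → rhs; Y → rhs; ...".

  step 1 ⇒ step 2: AABCBD ⇒ C·C·BD·ABC·BD·A
    A ↦ C
    B ↦ BD
    C ↦ ABC
    D ↦ A

A->C, B->BD, C->ABC, D->A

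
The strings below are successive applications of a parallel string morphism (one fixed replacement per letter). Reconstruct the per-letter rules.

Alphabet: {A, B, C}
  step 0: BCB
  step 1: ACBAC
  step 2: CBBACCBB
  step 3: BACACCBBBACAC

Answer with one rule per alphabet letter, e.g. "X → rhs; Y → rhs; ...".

A->CB, B->AC, C->B

  step 2 ⇒ step 3: CBBACCBB ⇒ B·AC·AC·CB·B·B·AC·AC
    A ↦ CB
    B ↦ AC
    C ↦ B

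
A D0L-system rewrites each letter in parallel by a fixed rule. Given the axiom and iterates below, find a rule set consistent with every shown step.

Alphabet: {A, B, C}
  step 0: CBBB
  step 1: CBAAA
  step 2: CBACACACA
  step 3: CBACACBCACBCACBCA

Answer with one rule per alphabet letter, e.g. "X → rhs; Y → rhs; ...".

A->CA, B->A, C->CB

  step 2 ⇒ step 3: CBACACACA ⇒ CB·A·CA·CB·CA·CB·CA·CB·CA
    A ↦ CA
    B ↦ A
    C ↦ CB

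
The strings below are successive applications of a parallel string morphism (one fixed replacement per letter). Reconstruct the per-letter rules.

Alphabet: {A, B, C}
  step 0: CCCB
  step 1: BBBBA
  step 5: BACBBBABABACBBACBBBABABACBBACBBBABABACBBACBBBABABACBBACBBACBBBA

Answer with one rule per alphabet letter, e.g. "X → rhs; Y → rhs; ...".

A->CB, B->BA, C->B

  step 0 ⇒ step 1: CCCB ⇒ B·B·B·BA
    B ↦ BA
    C ↦ B
    A ↦ CB  (constrained at step 1)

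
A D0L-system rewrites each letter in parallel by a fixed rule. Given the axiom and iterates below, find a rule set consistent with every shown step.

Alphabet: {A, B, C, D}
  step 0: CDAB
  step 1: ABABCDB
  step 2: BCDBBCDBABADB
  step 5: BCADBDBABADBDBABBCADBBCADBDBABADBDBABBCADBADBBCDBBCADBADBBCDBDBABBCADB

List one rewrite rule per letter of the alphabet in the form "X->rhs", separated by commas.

A->BC, B->DB, C->AB, D->A

  step 1 ⇒ step 2: ABABCDB ⇒ BC·DB·BC·DB·AB·A·DB
    A ↦ BC
    B ↦ DB
    C ↦ AB
    D ↦ A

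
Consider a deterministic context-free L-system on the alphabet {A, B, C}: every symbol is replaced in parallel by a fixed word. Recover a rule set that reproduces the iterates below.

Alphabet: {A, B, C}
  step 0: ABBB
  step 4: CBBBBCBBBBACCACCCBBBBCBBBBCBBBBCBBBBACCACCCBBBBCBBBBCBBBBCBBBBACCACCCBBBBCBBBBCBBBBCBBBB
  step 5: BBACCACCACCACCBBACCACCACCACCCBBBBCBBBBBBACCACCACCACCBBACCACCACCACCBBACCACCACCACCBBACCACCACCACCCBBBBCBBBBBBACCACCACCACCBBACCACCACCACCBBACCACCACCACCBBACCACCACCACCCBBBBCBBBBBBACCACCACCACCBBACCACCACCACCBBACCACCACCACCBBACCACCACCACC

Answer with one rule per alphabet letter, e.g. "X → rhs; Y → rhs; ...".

A->C, B->ACC, C->BB

  step 4 ⇒ step 5: CBBBBCBBBBACCACCCBBBBCBBBBCBBBBCBBBBACCACCCBBBBCBBBBCBBBBCBBBBACCACCCBBBBCBBBBCBBBBCBBBB ⇒ BB·ACC·ACC·ACC·ACC·BB·ACC·ACC·ACC·ACC·C·BB·BB·C·BB·BB·BB·ACC·ACC·ACC·ACC·BB·ACC·ACC·ACC·ACC·BB·ACC·ACC·ACC·ACC·BB·ACC·ACC·ACC·ACC·C·BB·BB·C·BB·BB·BB·ACC·ACC·ACC·ACC·BB·ACC·ACC·ACC·ACC·BB·ACC·ACC·ACC·ACC·BB·ACC·ACC·ACC·ACC·C·BB·BB·C·BB·BB·BB·ACC·ACC·ACC·ACC·BB·ACC·ACC·ACC·ACC·BB·ACC·ACC·ACC·ACC·BB·ACC·ACC·ACC·ACC
    A ↦ C
    B ↦ ACC
    C ↦ BB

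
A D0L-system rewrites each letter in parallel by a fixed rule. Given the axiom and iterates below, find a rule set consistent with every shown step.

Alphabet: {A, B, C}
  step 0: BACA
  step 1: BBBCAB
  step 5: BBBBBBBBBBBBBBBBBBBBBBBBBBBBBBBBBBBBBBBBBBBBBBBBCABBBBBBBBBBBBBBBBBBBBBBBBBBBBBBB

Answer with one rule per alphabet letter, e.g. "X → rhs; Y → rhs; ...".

  step 0 ⇒ step 1: BACA ⇒ BB·B·CA·B
    A ↦ B
    B ↦ BB
    C ↦ CA

A->B, B->BB, C->CA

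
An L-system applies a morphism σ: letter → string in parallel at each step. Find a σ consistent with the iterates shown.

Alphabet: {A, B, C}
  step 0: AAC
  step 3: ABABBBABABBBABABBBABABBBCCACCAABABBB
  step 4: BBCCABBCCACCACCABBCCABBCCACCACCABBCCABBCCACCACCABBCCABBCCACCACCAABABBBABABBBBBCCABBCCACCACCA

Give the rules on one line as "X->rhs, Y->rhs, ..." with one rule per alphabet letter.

A->BB, B->CCA, C->AB

  step 3 ⇒ step 4: ABABBBABABBBABABBBABABBBCCACCAABABBB ⇒ BB·CCA·BB·CCA·CCA·CCA·BB·CCA·BB·CCA·CCA·CCA·BB·CCA·BB·CCA·CCA·CCA·BB·CCA·BB·CCA·CCA·CCA·AB·AB·BB·AB·AB·BB·BB·CCA·BB·CCA·CCA·CCA
    A ↦ BB
    B ↦ CCA
    C ↦ AB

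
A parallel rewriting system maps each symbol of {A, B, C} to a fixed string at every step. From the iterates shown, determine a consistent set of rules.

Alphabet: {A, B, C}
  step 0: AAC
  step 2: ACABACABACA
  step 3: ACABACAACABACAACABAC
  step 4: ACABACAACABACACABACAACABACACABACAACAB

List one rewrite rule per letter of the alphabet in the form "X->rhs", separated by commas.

A->AC, B->A, C->AB

  step 3 ⇒ step 4: ACABACAACABACAACABAC ⇒ AC·AB·AC·A·AC·AB·AC·AC·AB·AC·A·AC·AB·AC·AC·AB·AC·A·AC·AB
    A ↦ AC
    B ↦ A
    C ↦ AB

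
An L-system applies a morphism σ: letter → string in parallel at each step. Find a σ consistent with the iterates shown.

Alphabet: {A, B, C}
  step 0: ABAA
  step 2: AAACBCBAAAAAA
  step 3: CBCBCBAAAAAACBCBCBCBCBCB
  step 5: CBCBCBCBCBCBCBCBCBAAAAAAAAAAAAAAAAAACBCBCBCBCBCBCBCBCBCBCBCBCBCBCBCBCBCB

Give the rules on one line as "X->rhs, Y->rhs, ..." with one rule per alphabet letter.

A->CB, B->AA, C->A

  step 2 ⇒ step 3: AAACBCBAAAAAA ⇒ CB·CB·CB·A·AA·A·AA·CB·CB·CB·CB·CB·CB
    A ↦ CB
    B ↦ AA
    C ↦ A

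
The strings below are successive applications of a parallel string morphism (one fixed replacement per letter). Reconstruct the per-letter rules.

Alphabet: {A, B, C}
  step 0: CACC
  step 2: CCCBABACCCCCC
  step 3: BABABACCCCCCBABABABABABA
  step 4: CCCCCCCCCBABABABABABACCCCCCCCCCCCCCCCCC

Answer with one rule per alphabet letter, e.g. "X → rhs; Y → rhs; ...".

A->CC, B->C, C->BA

  step 3 ⇒ step 4: BABABACCCCCCBABABABABABA ⇒ C·CC·C·CC·C·CC·BA·BA·BA·BA·BA·BA·C·CC·C·CC·C·CC·C·CC·C·CC·C·CC
    A ↦ CC
    B ↦ C
    C ↦ BA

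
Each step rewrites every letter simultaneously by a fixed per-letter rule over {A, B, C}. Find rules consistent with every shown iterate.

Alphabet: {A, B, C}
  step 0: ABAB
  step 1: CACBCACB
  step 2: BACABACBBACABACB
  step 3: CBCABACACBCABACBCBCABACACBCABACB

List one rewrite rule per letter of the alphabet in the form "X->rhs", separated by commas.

A->CA, B->CB, C->BA

  step 2 ⇒ step 3: BACABACBBACABACB ⇒ CB·CA·BA·CA·CB·CA·BA·CB·CB·CA·BA·CA·CB·CA·BA·CB
    A ↦ CA
    B ↦ CB
    C ↦ BA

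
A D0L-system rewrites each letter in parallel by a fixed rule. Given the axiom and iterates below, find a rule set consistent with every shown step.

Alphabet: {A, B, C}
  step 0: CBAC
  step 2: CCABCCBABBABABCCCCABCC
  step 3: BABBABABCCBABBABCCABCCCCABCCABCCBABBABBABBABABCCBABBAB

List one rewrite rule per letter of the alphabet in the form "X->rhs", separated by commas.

  step 2 ⇒ step 3: CCABCCBABBABABCCCCABCC ⇒ BAB·BAB·AB·CC·BAB·BAB·CC·AB·CC·CC·AB·CC·AB·CC·BAB·BAB·BAB·BAB·AB·CC·BAB·BAB
    A ↦ AB
    B ↦ CC
    C ↦ BAB

A->AB, B->CC, C->BAB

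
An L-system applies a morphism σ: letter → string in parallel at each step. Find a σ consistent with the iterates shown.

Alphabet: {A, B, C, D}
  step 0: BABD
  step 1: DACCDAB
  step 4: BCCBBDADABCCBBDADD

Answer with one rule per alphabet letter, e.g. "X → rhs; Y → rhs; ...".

  step 0 ⇒ step 1: BABD ⇒ DA·CC·DA·B
    A ↦ CC
    B ↦ DA
    D ↦ B
    C ↦ D  (constrained at step 1)

A->CC, B->DA, C->D, D->B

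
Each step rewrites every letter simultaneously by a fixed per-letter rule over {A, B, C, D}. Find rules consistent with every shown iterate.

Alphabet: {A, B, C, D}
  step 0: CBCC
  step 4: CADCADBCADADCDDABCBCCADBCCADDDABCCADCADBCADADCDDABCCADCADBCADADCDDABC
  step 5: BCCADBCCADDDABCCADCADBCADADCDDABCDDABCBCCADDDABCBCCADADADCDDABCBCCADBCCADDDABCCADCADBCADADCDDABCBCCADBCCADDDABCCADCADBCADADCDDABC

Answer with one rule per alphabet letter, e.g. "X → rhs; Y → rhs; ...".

A->C, B->DDA, C->BC, D->AD

  step 4 ⇒ step 5: CADCADBCADADCDDABCBCCADBCCADDDABCCADCADBCADADCDDABCCADCADBCADADCDDABC ⇒ BC·C·AD·BC·C·AD·DDA·BC·C·AD·C·AD·BC·AD·AD·C·DDA·BC·DDA·BC·BC·C·AD·DDA·BC·BC·C·AD·AD·AD·C·DDA·BC·BC·C·AD·BC·C·AD·DDA·BC·C·AD·C·AD·BC·AD·AD·C·DDA·BC·BC·C·AD·BC·C·AD·DDA·BC·C·AD·C·AD·BC·AD·AD·C·DDA·BC
    A ↦ C
    B ↦ DDA
    C ↦ BC
    D ↦ AD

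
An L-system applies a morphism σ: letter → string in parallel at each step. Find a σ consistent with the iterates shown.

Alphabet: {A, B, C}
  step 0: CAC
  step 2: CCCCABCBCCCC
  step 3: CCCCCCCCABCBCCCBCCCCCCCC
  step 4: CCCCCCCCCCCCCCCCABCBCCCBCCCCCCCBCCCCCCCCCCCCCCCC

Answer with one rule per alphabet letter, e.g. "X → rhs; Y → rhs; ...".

A->AB, B->CB, C->CC

  step 3 ⇒ step 4: CCCCCCCCABCBCCCBCCCCCCCC ⇒ CC·CC·CC·CC·CC·CC·CC·CC·AB·CB·CC·CB·CC·CC·CC·CB·CC·CC·CC·CC·CC·CC·CC·CC
    A ↦ AB
    B ↦ CB
    C ↦ CC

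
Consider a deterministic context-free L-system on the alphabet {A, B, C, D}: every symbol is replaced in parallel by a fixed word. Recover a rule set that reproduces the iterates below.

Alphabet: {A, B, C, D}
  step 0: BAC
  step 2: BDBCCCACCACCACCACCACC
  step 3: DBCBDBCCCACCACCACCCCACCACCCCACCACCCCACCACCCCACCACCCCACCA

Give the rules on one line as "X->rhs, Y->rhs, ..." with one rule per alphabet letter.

A->CC, B->DBC, C->CCA, D->B

  step 2 ⇒ step 3: BDBCCCACCACCACCACCACC ⇒ DBC·B·DBC·CCA·CCA·CCA·CC·CCA·CCA·CC·CCA·CCA·CC·CCA·CCA·CC·CCA·CCA·CC·CCA·CCA
    A ↦ CC
    B ↦ DBC
    C ↦ CCA
    D ↦ B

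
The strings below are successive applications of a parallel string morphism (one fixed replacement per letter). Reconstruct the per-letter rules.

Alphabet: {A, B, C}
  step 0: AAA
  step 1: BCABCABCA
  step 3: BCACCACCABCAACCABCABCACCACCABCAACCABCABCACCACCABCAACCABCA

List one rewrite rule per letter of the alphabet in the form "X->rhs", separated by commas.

  step 0 ⇒ step 1: AAA ⇒ BCA·BCA·BCA
    A ↦ BCA
    B ↦ A  (constrained at step 1)
    C ↦ CCA  (constrained at step 1)

A->BCA, B->A, C->CCA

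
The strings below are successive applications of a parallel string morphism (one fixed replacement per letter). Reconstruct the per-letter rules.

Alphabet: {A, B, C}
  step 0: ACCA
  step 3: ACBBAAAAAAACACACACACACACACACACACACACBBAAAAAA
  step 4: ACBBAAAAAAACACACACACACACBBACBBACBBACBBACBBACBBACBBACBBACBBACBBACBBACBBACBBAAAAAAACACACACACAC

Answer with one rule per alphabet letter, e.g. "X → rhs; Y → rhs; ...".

A->AC, B->AAA, C->BB

  step 3 ⇒ step 4: ACBBAAAAAAACACACACACACACACACACACACACBBAAAAAA ⇒ AC·BB·AAA·AAA·AC·AC·AC·AC·AC·AC·AC·BB·AC·BB·AC·BB·AC·BB·AC·BB·AC·BB·AC·BB·AC·BB·AC·BB·AC·BB·AC·BB·AC·BB·AC·BB·AAA·AAA·AC·AC·AC·AC·AC·AC
    A ↦ AC
    B ↦ AAA
    C ↦ BB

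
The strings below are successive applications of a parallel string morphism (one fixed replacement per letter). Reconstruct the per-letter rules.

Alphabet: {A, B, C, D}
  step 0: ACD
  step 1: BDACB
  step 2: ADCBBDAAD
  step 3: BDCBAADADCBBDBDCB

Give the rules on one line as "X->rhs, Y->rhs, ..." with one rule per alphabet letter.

  step 2 ⇒ step 3: ADCBBDAAD ⇒ BD·CB·A·AD·AD·CB·BD·BD·CB
    A ↦ BD
    B ↦ AD
    C ↦ A
    D ↦ CB

A->BD, B->AD, C->A, D->CB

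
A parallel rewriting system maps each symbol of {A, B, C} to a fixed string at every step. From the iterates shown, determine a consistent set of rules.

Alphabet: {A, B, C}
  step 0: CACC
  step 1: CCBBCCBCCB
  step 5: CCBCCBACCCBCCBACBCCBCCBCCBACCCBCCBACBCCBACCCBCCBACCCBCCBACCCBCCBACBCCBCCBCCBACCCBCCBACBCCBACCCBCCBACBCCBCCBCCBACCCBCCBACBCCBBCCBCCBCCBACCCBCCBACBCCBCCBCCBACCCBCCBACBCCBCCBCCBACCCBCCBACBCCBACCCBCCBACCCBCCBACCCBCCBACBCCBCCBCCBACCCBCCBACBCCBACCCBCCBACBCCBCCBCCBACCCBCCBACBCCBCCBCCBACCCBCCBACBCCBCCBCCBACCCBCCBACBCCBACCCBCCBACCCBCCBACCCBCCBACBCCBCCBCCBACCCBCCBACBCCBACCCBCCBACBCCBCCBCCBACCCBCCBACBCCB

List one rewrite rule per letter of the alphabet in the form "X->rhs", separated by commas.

  step 0 ⇒ step 1: CACC ⇒ CCB·B·CCB·CCB
    A ↦ B
    C ↦ CCB
    B ↦ AC  (constrained at step 1)

A->B, B->AC, C->CCB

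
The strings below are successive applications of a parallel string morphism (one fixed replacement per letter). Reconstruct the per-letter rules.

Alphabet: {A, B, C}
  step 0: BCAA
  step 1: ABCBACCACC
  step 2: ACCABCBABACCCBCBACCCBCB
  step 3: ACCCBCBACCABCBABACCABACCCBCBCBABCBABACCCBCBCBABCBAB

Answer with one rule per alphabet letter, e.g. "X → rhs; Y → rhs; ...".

  step 2 ⇒ step 3: ACCABCBABACCCBCBACCCBCB ⇒ ACC·CB·CB·ACC·AB·CB·AB·ACC·AB·ACC·CB·CB·CB·AB·CB·AB·ACC·CB·CB·CB·AB·CB·AB
    A ↦ ACC
    B ↦ AB
    C ↦ CB

A->ACC, B->AB, C->CB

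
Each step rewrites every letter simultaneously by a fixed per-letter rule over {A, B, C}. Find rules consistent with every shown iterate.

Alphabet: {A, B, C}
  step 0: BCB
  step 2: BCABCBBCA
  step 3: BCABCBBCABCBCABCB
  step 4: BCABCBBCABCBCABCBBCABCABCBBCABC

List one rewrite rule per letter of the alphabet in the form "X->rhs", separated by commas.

  step 3 ⇒ step 4: BCABCBBCABCBCABCB ⇒ BC·A·BCB·BC·A·BC·BC·A·BCB·BC·A·BC·A·BCB·BC·A·BC
    A ↦ BCB
    B ↦ BC
    C ↦ A

A->BCB, B->BC, C->A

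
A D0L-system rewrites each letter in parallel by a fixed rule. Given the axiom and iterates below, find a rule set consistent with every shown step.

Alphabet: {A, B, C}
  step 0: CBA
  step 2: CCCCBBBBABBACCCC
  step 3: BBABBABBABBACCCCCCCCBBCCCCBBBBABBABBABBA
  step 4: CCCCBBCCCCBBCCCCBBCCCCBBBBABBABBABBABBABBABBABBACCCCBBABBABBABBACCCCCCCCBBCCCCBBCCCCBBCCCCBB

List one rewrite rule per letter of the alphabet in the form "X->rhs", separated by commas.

A->BB, B->CC, C->BBA

  step 3 ⇒ step 4: BBABBABBABBACCCCCCCCBBCCCCBBBBABBABBABBA ⇒ CC·CC·BB·CC·CC·BB·CC·CC·BB·CC·CC·BB·BBA·BBA·BBA·BBA·BBA·BBA·BBA·BBA·CC·CC·BBA·BBA·BBA·BBA·CC·CC·CC·CC·BB·CC·CC·BB·CC·CC·BB·CC·CC·BB
    A ↦ BB
    B ↦ CC
    C ↦ BBA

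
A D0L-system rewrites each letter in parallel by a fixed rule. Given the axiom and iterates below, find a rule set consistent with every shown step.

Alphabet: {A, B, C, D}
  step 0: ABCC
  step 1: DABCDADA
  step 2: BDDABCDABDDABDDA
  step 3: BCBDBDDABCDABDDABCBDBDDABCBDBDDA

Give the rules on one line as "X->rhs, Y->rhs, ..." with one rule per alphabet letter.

  step 2 ⇒ step 3: BDDABCDABDDABDDA ⇒ BC·BD·BD·DA·BC·DA·BD·DA·BC·BD·BD·DA·BC·BD·BD·DA
    A ↦ DA
    B ↦ BC
    C ↦ DA
    D ↦ BD

A->DA, B->BC, C->DA, D->BD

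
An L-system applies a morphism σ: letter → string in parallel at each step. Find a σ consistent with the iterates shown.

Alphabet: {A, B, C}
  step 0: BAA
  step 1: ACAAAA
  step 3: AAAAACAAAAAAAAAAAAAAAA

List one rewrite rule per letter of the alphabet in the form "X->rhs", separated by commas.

  step 0 ⇒ step 1: BAA ⇒ AC·AA·AA
    A ↦ AA
    B ↦ AC
    C ↦ B  (constrained at step 1)

A->AA, B->AC, C->B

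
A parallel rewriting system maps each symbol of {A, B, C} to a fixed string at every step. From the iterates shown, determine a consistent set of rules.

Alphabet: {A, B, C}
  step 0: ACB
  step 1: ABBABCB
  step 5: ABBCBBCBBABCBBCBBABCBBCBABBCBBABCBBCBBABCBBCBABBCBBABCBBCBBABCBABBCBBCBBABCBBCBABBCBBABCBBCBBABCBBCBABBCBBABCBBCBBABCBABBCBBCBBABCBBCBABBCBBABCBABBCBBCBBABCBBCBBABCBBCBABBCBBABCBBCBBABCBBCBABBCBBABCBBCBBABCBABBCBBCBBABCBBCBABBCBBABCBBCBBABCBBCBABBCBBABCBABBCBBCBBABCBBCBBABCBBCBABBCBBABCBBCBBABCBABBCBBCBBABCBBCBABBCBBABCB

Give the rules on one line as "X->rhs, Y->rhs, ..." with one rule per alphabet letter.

A->AB, B->BCB, C->BA

  step 0 ⇒ step 1: ACB ⇒ AB·BA·BCB
    A ↦ AB
    B ↦ BCB
    C ↦ BA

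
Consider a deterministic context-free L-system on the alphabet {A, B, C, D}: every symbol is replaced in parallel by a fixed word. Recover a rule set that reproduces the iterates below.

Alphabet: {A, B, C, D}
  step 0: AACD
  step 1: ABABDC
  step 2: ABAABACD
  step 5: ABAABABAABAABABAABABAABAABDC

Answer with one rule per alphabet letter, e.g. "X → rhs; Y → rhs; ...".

  step 1 ⇒ step 2: ABABDC ⇒ AB·A·AB·A·C·D
    A ↦ AB
    B ↦ A
    C ↦ D
    D ↦ C

A->AB, B->A, C->D, D->C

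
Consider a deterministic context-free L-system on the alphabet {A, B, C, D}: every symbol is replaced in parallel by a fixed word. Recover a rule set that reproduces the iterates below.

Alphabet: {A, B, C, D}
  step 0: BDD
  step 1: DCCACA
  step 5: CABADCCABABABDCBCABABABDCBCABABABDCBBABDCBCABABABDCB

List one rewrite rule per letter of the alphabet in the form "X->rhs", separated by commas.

A->B, B->DC, C->BA, D->CA

  step 0 ⇒ step 1: BDD ⇒ DC·CA·CA
    B ↦ DC
    D ↦ CA
    A ↦ B  (constrained at step 1)
    C ↦ BA  (constrained at step 1)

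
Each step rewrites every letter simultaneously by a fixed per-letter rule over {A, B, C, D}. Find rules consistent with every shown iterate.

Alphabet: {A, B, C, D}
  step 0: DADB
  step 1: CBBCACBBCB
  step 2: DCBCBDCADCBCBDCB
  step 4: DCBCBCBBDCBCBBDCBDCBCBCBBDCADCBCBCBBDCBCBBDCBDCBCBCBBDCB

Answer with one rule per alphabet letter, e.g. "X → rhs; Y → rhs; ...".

  step 1 ⇒ step 2: CBBCACBBCB ⇒ D·CB·CB·D·CA·D·CB·CB·D·CB
    A ↦ CA
    B ↦ CB
    C ↦ D
  step 0 ⇒ step 1: DADB ⇒ CBB·CA·CBB·CB
    D ↦ CBB

A->CA, B->CB, C->D, D->CBB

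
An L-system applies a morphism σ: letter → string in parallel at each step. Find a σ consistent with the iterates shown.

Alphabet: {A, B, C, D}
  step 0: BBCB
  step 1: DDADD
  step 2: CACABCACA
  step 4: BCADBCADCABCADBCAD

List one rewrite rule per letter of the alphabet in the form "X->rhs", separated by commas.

A->B, B->D, C->AD, D->CA

  step 1 ⇒ step 2: DDADD ⇒ CA·CA·B·CA·CA
    A ↦ B
    D ↦ CA
  step 0 ⇒ step 1: BBCB ⇒ D·D·AD·D
    B ↦ D
  step 0 ⇒ step 1: BBCB ⇒ D·D·AD·D
    C ↦ AD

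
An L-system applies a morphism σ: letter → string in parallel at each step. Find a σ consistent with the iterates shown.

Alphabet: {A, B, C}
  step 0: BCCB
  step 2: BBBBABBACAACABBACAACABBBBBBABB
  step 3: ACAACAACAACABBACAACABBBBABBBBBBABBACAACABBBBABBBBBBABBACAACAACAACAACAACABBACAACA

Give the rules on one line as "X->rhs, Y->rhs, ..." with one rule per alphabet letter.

  step 2 ⇒ step 3: BBBBABBACAACABBACAACABBBBBBABB ⇒ ACA·ACA·ACA·ACA·BB·ACA·ACA·BB·BBA·BB·BB·BBA·BB·ACA·ACA·BB·BBA·BB·BB·BBA·BB·ACA·ACA·ACA·ACA·ACA·ACA·BB·ACA·ACA
    A ↦ BB
    B ↦ ACA
    C ↦ BBA

A->BB, B->ACA, C->BBA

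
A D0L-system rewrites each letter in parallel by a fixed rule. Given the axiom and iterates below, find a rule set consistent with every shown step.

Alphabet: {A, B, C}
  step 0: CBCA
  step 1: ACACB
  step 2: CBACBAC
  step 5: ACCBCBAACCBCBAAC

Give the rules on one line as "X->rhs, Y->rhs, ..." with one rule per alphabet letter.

  step 1 ⇒ step 2: ACACB ⇒ CB·A·CB·A·C
    A ↦ CB
    B ↦ C
    C ↦ A

A->CB, B->C, C->A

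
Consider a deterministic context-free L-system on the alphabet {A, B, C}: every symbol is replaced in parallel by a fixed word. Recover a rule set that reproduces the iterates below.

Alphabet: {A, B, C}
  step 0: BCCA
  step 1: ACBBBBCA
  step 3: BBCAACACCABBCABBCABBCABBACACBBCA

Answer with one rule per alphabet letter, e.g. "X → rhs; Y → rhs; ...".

A->CA, B->AC, C->BB

  step 0 ⇒ step 1: BCCA ⇒ AC·BB·BB·CA
    A ↦ CA
    B ↦ AC
    C ↦ BB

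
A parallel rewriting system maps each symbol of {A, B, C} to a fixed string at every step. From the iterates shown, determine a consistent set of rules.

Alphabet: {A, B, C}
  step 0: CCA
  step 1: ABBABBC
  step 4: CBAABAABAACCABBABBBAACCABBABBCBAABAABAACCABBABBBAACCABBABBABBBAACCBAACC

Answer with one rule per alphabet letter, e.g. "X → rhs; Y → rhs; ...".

A->C, B->BAA, C->ABB

  step 0 ⇒ step 1: CCA ⇒ ABB·ABB·C
    A ↦ C
    C ↦ ABB
    B ↦ BAA  (constrained at step 1)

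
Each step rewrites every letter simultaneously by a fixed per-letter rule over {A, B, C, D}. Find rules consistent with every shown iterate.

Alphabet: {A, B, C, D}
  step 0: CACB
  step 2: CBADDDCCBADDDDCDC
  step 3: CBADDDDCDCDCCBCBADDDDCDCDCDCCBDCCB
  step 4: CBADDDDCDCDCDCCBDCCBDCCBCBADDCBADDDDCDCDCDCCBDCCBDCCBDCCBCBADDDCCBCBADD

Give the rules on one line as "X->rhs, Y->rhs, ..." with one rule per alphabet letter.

A->D, B->ADD, C->CB, D->DC

  step 3 ⇒ step 4: CBADDDDCDCDCCBCBADDDDCDCDCDCCBDCCB ⇒ CB·ADD·D·DC·DC·DC·DC·CB·DC·CB·DC·CB·CB·ADD·CB·ADD·D·DC·DC·DC·DC·CB·DC·CB·DC·CB·DC·CB·CB·ADD·DC·CB·CB·ADD
    A ↦ D
    B ↦ ADD
    C ↦ CB
    D ↦ DC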